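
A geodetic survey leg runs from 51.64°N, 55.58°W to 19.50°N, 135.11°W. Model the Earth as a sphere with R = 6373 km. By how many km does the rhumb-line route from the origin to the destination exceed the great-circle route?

251 km

Great circle: cos σ = sin φ₁ sin φ₂ + cos φ₁ cos φ₂ cos Δλ,  σ = 1.1939 rad → d_gc = 7608.6 km
Rhumb line: Δψ = -0.7089, q = Δφ/Δψ = 0.7913, d_rh = R√(Δφ²+q²Δλ²) = 7860.0 km
Excess = 7860.0 − 7608.6 = 251.4 ≈ 251 km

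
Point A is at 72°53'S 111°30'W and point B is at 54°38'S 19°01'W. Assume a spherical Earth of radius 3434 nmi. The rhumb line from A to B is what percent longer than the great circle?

Great circle: σ = 0.6889 rad → d_gc = Rσ = 2365.6 nmi
Rhumb: Δφ = +0.3185, Δλ = +1.6141, Δψ = +0.7507, q = Δφ/Δψ = 0.4243 → d_rh = R√(Δφ²+q²Δλ²) = 2593.7 nmi
Excess = (2593.7 − 2365.6) / 2365.6 = 228.1 / 2365.6 = 9.64% ≈ 9.6%

9.6%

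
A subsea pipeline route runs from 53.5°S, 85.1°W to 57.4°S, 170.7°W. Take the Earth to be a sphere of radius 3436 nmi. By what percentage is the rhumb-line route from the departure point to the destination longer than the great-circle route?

7.1%

Great circle: σ = 0.7929 rad → d_gc = Rσ = 2724.3 nmi
Rhumb: Δφ = -0.0681, Δλ = -1.4940, Δψ = -0.1201, q = Δφ/Δψ = 0.5666 → d_rh = R√(Δφ²+q²Δλ²) = 2917.7 nmi
Excess = (2917.7 − 2724.3) / 2724.3 = 193.4 / 2724.3 = 7.10% ≈ 7.1%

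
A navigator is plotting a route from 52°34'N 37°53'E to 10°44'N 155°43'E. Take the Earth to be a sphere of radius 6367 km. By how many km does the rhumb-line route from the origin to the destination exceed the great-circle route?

Great circle: cos σ = sin φ₁ sin φ₂ + cos φ₁ cos φ₂ cos Δλ,  σ = 1.7021 rad → d_gc = 10837.4 km
Rhumb line: Δψ = -0.8939, q = Δφ/Δψ = 0.8168, d_rh = R√(Δφ²+q²Δλ²) = 11662.0 km
Excess = 11662.0 − 10837.4 = 824.6 ≈ 825 km

825 km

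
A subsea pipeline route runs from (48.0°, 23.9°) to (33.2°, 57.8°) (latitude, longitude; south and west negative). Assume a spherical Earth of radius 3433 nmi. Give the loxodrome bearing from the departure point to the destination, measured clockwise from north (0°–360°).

120.1°

Δψ = ln[tan(π/4+φ₂/2)/tan(π/4+φ₁/2)] = -0.3426
Δλ = +0.5917 rad (taken the short way round)
course = atan2(Δλ, Δψ) = 120.07°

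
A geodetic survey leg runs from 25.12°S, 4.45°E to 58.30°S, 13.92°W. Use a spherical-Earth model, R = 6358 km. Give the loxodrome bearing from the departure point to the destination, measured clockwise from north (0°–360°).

201.7°

Meridional parts: M(φ₁)=-0.4532, M(φ₂)=-1.2591 → ΔM = -0.8059;  Δλ = -0.3206 rad
tan C = Δλ / ΔM = +0.3978 → C = 201.69°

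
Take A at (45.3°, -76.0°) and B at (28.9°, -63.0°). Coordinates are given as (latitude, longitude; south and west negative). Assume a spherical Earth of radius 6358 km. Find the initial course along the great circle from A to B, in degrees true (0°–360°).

N = sin Δλ·cos φ₂ = +0.1969;  D = cos φ₁ sin φ₂ − sin φ₁ cos φ₂ cos Δλ = -0.2664
initial course = atan2(N, D) = 143.53°

143.5°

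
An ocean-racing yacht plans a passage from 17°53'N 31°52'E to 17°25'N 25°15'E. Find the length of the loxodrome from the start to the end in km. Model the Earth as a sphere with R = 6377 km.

704 km

Δψ = ln[tan(π/4+φ₂/2)/tan(π/4+φ₁/2)] = -0.0085;  Δφ = -0.0081 rad,  Δλ = -0.1155 rad
q = Δφ/Δψ = 0.9529
d = R·√(Δφ² + q²Δλ²) = 6377·0.11035 = 704 km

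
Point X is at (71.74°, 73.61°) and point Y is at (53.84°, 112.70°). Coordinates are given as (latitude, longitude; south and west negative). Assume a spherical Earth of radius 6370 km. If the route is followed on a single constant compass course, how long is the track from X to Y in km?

2762 km

Δψ = ln[tan(π/4+φ₂/2)/tan(π/4+φ₁/2)] = -0.7087;  Δφ = -0.3124 rad,  Δλ = +0.6822 rad
q = Δφ/Δψ = 0.4408
d = R·√(Δφ² + q²Δλ²) = 6370·0.43365 = 2762 km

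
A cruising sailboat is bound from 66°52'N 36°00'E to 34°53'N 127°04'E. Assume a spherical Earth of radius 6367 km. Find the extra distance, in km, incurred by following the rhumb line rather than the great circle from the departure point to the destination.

Great circle: cos σ = sin φ₁ sin φ₂ + cos φ₁ cos φ₂ cos Δλ,  σ = 1.0240 rad → d_gc = 6520.0 km
Rhumb line: Δψ = -0.9360, q = Δφ/Δψ = 0.5964, d_rh = R√(Δφ²+q²Δλ²) = 7003.9 km
Excess = 7003.9 − 6520.0 = 483.9 ≈ 484 km

484 km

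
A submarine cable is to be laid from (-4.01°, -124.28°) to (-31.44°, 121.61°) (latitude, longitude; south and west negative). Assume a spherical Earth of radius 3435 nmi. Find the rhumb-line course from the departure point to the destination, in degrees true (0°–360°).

Meridional parts: M(φ₁)=-0.0700, M(φ₂)=-0.5785 → ΔM = -0.5085;  Δλ = -1.9916 rad
tan C = Δλ / ΔM = +3.9166 → C = 255.68°

255.7°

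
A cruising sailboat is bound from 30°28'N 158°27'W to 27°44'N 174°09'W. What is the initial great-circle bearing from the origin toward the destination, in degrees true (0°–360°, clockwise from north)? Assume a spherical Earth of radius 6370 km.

N = sin Δλ·cos φ₂ = -0.2395;  D = cos φ₁ sin φ₂ − sin φ₁ cos φ₂ cos Δλ = -0.0309
initial course = atan2(N, D) = 262.64°

262.6°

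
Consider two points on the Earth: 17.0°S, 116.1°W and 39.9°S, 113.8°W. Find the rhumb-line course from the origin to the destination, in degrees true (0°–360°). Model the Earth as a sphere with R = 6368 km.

175.0°

Δψ = ln[tan(π/4+φ₂/2)/tan(π/4+φ₁/2)] = -0.4595
Δλ = +0.0401 rad (taken the short way round)
course = atan2(Δλ, Δψ) = 175.01°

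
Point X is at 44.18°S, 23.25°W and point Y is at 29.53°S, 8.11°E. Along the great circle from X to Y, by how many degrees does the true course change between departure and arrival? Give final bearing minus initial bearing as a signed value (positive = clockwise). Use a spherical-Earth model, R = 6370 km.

At departure: θ₁ = atan2(sin Δλ cos φ₂, cos φ₁ sin φ₂ − sin φ₁ cos φ₂ cos Δλ) = 70.05°
At arrival: θ₂ = atan2(sin Δλ cos φ₁, −cos φ₂ sin φ₁ + sin φ₂ cos φ₁ cos Δλ) = 50.79°
Δθ = θ₂ − θ₁ = -19.3°

-19.3°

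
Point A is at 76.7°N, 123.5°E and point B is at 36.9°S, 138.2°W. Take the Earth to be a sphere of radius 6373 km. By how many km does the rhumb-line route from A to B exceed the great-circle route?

560 km

Great circle: cos σ = sin φ₁ sin φ₂ + cos φ₁ cos φ₂ cos Δλ,  σ = 2.2280 rad → d_gc = 14198.8 km
Rhumb line: Δψ = -2.8429, q = Δφ/Δψ = 0.6974, d_rh = R√(Δφ²+q²Δλ²) = 14758.4 km
Excess = 14758.4 − 14198.8 = 559.6 ≈ 560 km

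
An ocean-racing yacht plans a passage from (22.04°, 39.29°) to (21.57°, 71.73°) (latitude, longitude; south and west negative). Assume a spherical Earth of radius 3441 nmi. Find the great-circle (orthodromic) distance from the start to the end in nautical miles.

cos σ = sin φ₁ sin φ₂ + cos φ₁ cos φ₂ cos Δλ
      = sin(22.04°)sin(21.57°) + cos(22.04°)cos(21.57°)cos(32.44°) = 0.8655
σ = 30.066° → d = Rσ = 3441·0.52474 = 1806 nmi

1806 nmi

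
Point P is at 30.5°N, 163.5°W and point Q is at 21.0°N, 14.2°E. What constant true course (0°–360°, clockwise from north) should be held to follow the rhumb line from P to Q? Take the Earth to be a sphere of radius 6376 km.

93.4°

Δψ = ln[tan(π/4+φ₂/2)/tan(π/4+φ₁/2)] = -0.1844
Δλ = +3.1015 rad (taken the short way round)
course = atan2(Δλ, Δψ) = 93.40°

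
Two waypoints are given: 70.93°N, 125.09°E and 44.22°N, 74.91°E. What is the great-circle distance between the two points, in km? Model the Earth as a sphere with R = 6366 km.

3999 km

Haversine: a = sin²(Δφ/2)+cos φ₁ cos φ₂ sin²(Δλ/2) = 0.09546;  σ = 2·atan2(√a,√(1−a))
σ = 35.993° → d = Rσ = 6366·0.62820 = 3999 km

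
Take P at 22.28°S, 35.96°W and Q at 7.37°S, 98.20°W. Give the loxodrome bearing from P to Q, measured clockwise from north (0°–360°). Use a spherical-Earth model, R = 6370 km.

284.0°

Meridional parts: M(φ₁)=-0.3990, M(φ₂)=-0.1290 → ΔM = +0.2701;  Δλ = -1.0863 rad
tan C = Δλ / ΔM = -4.0224 → C = 283.96°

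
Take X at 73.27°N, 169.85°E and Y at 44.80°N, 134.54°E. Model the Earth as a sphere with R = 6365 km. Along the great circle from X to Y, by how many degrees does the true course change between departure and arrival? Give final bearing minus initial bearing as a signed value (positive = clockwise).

-31.5°

At departure: θ₁ = atan2(sin Δλ cos φ₂, cos φ₁ sin φ₂ − sin φ₁ cos φ₂ cos Δλ) = 229.39°
At arrival: θ₂ = atan2(sin Δλ cos φ₁, −cos φ₂ sin φ₁ + sin φ₂ cos φ₁ cos Δλ) = 197.94°
Δθ = θ₂ − θ₁ = -31.5°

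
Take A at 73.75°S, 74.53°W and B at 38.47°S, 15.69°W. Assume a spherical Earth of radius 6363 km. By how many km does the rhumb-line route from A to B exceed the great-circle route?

Great circle: cos σ = sin φ₁ sin φ₂ + cos φ₁ cos φ₂ cos Δλ,  σ = 0.7804 rad → d_gc = 4965.8 km
Rhumb line: Δψ = +1.2181, q = Δφ/Δψ = 0.5055, d_rh = R√(Δφ²+q²Δλ²) = 5124.6 km
Excess = 5124.6 − 4965.8 = 158.8 ≈ 159 km

159 km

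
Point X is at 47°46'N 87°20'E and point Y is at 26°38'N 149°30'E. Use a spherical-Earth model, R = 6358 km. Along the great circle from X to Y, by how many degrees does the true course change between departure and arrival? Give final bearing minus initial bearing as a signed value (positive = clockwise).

+40.7°

Initial bearing θ₁ = atan2(sin Δλ cos φ₂, cos φ₁ sin φ₂ − sin φ₁ cos φ₂ cos Δλ) = 90.56°
Final bearing θ₂ = (initial bearing from the destination back to the start) + 180° = 131.24°
Δθ = θ₂ − θ₁ = +40.7°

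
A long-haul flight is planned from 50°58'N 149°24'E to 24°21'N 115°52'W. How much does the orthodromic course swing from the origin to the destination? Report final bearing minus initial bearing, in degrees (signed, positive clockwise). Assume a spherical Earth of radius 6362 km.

At departure: θ₁ = atan2(sin Δλ cos φ₂, cos φ₁ sin φ₂ − sin φ₁ cos φ₂ cos Δλ) = 70.69°
At arrival: θ₂ = atan2(sin Δλ cos φ₁, −cos φ₂ sin φ₁ + sin φ₂ cos φ₁ cos Δλ) = 139.28°
Δθ = θ₂ − θ₁ = +68.6°

+68.6°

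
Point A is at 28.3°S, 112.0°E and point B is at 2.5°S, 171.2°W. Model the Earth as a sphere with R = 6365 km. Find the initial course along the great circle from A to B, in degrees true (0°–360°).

θ = atan2( sin Δλ·cos φ₂ ,  cos φ₁ sin φ₂ − sin φ₁ cos φ₂ cos Δλ )
  = atan2(+0.9727, +0.0697) = 85.90°

85.9°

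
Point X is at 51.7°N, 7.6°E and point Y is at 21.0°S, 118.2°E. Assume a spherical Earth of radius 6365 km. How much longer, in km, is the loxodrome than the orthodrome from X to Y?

Great circle: cos σ = sin φ₁ sin φ₂ + cos φ₁ cos φ₂ cos Δλ,  σ = 2.0770 rad → d_gc = 13219.8 km
Rhumb line: Δψ = -1.4327, q = Δφ/Δψ = 0.8856, d_rh = R√(Δφ²+q²Δλ²) = 13551.1 km
Excess = 13551.1 − 13219.8 = 331.3 ≈ 331 km

331 km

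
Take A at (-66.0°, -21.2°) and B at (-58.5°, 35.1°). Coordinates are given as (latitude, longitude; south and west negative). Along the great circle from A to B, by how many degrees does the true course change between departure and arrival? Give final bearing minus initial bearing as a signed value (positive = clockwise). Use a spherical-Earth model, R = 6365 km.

-50.8°

Initial bearing θ₁ = atan2(sin Δλ cos φ₂, cos φ₁ sin φ₂ − sin φ₁ cos φ₂ cos Δλ) = 100.68°
Final bearing θ₂ = (initial bearing from the destination back to the start) + 180° = 49.90°
Δθ = θ₂ − θ₁ = -50.8°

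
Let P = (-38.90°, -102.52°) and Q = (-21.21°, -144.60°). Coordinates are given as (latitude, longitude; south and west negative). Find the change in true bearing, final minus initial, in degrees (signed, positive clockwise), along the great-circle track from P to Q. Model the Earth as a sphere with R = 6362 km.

+22.1°

Initial bearing θ₁ = atan2(sin Δλ cos φ₂, cos φ₁ sin φ₂ − sin φ₁ cos φ₂ cos Δλ) = 283.76°
Final bearing θ₂ = (initial bearing from the destination back to the start) + 180° = 305.82°
Δθ = θ₂ − θ₁ = +22.1°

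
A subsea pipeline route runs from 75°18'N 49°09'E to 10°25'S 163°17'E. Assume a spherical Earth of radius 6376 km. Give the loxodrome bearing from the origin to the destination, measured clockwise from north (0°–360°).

Δψ = ln[tan(π/4+φ₂/2)/tan(π/4+φ₁/2)] = -2.2308
Δλ = +1.9920 rad (taken the short way round)
course = atan2(Δλ, Δψ) = 138.24°

138.2°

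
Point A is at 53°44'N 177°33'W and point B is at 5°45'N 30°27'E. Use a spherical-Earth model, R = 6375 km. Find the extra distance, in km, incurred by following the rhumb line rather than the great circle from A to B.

2020 km

Great circle: cos σ = sin φ₁ sin φ₂ + cos φ₁ cos φ₂ cos Δλ,  σ = 2.0252 rad → d_gc = 12910.43 km
Rhumb line: Δψ = -1.0158, q = Δφ/Δψ = 0.8245, d_rh = R√(Δφ²+q²Δλ²) = 14930.85 km
Excess = 14930.85 − 12910.43 = 2020.42 ≈ 2020 km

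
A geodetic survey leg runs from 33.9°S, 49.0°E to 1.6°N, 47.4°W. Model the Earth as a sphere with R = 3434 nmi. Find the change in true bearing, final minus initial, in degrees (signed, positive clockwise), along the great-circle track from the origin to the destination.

+36.2°

Initial bearing θ₁ = atan2(sin Δλ cos φ₂, cos φ₁ sin φ₂ − sin φ₁ cos φ₂ cos Δλ) = 267.75°
Final bearing θ₂ = (initial bearing from the destination back to the start) + 180° = 303.93°
Δθ = θ₂ − θ₁ = +36.2°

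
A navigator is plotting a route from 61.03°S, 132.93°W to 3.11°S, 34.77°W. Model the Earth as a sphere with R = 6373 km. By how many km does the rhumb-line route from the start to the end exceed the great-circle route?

Great circle: cos σ = sin φ₁ sin φ₂ + cos φ₁ cos φ₂ cos Δλ,  σ = 1.5920 rad → d_gc = 10145.7 km
Rhumb line: Δψ = +1.2992, q = Δφ/Δψ = 0.7781, d_rh = R√(Δφ²+q²Δλ²) = 10662.1 km
Excess = 10662.1 − 10145.7 = 516.4 ≈ 516 km

516 km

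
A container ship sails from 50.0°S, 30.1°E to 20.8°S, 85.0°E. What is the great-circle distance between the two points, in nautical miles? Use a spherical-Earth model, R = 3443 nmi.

3117 nmi

Haversine: a = sin²(Δφ/2)+cos φ₁ cos φ₂ sin²(Δλ/2) = 0.19123;  σ = 2·atan2(√a,√(1−a))
σ = 51.863° → d = Rσ = 3443·0.90518 = 3117 nmi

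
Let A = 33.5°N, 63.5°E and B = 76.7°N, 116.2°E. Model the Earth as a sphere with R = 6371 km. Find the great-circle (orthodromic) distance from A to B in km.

cos σ = sin φ₁ sin φ₂ + cos φ₁ cos φ₂ cos Δλ
      = sin(33.50°)sin(76.70°) + cos(33.50°)cos(76.70°)cos(52.70°) = 0.6534
σ = 49.203° → d = Rσ = 6371·0.85875 = 5471 km

5471 km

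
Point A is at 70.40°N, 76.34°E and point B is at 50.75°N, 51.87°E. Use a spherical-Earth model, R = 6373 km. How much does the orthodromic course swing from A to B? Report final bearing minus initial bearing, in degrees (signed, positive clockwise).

-21.7°

At departure: θ₁ = atan2(sin Δλ cos φ₂, cos φ₁ sin φ₂ − sin φ₁ cos φ₂ cos Δλ) = 222.83°
At arrival: θ₂ = atan2(sin Δλ cos φ₁, −cos φ₂ sin φ₁ + sin φ₂ cos φ₁ cos Δλ) = 201.13°
Δθ = θ₂ − θ₁ = -21.7°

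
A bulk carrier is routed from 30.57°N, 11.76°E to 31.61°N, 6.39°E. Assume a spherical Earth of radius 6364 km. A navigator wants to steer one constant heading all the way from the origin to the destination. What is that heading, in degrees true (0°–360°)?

Meridional parts: M(φ₁)=+0.5608, M(φ₂)=+0.5820 → ΔM = +0.0212;  Δλ = -0.0937 rad
tan C = Δλ / ΔM = -4.4217 → C = 282.74°

282.7°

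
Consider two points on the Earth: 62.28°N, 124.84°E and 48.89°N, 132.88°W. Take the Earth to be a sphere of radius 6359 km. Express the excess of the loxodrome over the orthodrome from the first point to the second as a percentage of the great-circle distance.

10.7%

Great circle: σ = 0.9249 rad → d_gc = Rσ = 5881.3 km
Rhumb: Δφ = -0.2337, Δλ = +1.7851, Δψ = -0.4186, q = Δφ/Δψ = 0.5583 → d_rh = R√(Δφ²+q²Δλ²) = 6510.0 km
Excess = (6510.0 − 5881.3) / 5881.3 = 628.7 / 5881.3 = 10.69% ≈ 10.7%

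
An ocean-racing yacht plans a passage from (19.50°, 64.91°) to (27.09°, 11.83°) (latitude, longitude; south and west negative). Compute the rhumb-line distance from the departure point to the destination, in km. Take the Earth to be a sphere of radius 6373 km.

5483 km

Δψ = ln[tan(π/4+φ₂/2)/tan(π/4+φ₁/2)] = +0.1444;  Δφ = +0.1325 rad,  Δλ = -0.9264 rad
q = Δφ/Δψ = 0.9176
d = R·√(Δφ² + q²Δλ²) = 6373·0.86031 = 5483 km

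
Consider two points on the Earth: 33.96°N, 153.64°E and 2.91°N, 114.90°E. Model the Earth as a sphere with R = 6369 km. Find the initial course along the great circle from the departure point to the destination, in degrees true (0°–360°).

θ = atan2( sin Δλ·cos φ₂ ,  cos φ₁ sin φ₂ − sin φ₁ cos φ₂ cos Δλ )
  = atan2(-0.6250, -0.3930) = 237.83°

237.8°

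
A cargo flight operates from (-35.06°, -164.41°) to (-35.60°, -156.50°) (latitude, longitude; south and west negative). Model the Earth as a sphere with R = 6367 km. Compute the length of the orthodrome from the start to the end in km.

719 km

Haversine: a = sin²(Δφ/2)+cos φ₁ cos φ₂ sin²(Δλ/2) = 0.00319;  σ = 2·atan2(√a,√(1−a))
σ = 6.474° → d = Rσ = 6367·0.11299 = 719 km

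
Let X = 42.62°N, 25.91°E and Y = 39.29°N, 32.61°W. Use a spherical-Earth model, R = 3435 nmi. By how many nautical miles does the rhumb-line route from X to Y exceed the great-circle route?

Great circle: cos σ = sin φ₁ sin φ₂ + cos φ₁ cos φ₂ cos Δλ,  σ = 0.7580 rad → d_gc = 2603.8 nmi
Rhumb line: Δψ = -0.0770, q = Δφ/Δψ = 0.7550, d_rh = R√(Δφ²+q²Δλ²) = 2656.2 nmi
Excess = 2656.2 − 2603.8 = 52.4 ≈ 52 nmi

52 nmi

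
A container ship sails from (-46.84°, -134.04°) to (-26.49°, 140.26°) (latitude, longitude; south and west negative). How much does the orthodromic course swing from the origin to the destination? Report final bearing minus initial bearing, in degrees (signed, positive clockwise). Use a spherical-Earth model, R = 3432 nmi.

+58.7°

Initial bearing θ₁ = atan2(sin Δλ cos φ₂, cos φ₁ sin φ₂ − sin φ₁ cos φ₂ cos Δλ) = 253.99°
Final bearing θ₂ = (initial bearing from the destination back to the start) + 180° = 312.73°
Δθ = θ₂ − θ₁ = +58.7°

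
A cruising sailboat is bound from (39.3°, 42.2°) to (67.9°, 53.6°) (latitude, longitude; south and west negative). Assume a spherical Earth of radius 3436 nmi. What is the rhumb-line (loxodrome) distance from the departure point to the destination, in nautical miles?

1758 nmi

Δψ = ln[tan(π/4+φ₂/2)/tan(π/4+φ₁/2)] = +0.8862;  Δφ = +0.4992 rad,  Δλ = +0.1990 rad
q = Δφ/Δψ = 0.5632
d = R·√(Δφ² + q²Δλ²) = 3436·0.51159 = 1758 nmi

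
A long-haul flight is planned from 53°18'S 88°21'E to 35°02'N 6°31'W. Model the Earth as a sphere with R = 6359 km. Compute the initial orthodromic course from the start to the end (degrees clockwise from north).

289.4°

N = sin Δλ·cos φ₂ = -0.8159;  D = cos φ₁ sin φ₂ − sin φ₁ cos φ₂ cos Δλ = +0.2874
initial course = atan2(N, D) = 289.40°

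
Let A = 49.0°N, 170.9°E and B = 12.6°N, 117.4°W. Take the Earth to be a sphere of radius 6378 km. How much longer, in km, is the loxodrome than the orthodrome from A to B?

Great circle: cos σ = sin φ₁ sin φ₂ + cos φ₁ cos φ₂ cos Δλ,  σ = 1.1964 rad → d_gc = 7630.9 km
Rhumb line: Δψ = -0.7621, q = Δφ/Δψ = 0.8336, d_rh = R√(Δφ²+q²Δλ²) = 7790.2 km
Excess = 7790.2 − 7630.9 = 159.3 ≈ 159 km

159 km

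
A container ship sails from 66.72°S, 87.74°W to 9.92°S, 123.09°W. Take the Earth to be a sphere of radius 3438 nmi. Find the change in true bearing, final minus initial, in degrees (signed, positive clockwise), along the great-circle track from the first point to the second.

+25.3°

Initial bearing θ₁ = atan2(sin Δλ cos φ₂, cos φ₁ sin φ₂ − sin φ₁ cos φ₂ cos Δλ) = 319.61°
Final bearing θ₂ = (initial bearing from the destination back to the start) + 180° = 344.93°
Δθ = θ₂ − θ₁ = +25.3°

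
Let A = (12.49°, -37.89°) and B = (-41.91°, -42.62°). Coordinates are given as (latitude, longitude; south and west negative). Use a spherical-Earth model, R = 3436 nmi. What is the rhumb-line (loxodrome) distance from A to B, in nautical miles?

3273 nmi

Δψ = ln[tan(π/4+φ₂/2)/tan(π/4+φ₁/2)] = -1.0268;  Δφ = -0.9495 rad,  Δλ = -0.0826 rad
q = Δφ/Δψ = 0.9247
d = R·√(Δφ² + q²Δλ²) = 3436·0.95252 = 3273 nmi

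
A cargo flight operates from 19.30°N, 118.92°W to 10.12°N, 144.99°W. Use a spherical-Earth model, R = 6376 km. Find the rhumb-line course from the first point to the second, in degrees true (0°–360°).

Δψ = ln[tan(π/4+φ₂/2)/tan(π/4+φ₁/2)] = -0.1659
Δλ = -0.4550 rad (taken the short way round)
course = atan2(Δλ, Δψ) = 249.97°

250.0°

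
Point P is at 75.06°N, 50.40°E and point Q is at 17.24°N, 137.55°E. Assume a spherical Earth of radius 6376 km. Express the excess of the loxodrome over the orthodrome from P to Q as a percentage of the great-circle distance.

Great circle: σ = 1.2676 rad → d_gc = Rσ = 8082.0 km
Rhumb: Δφ = -1.0091, Δλ = +1.5211, Δψ = -1.7261, q = Δφ/Δψ = 0.5846 → d_rh = R√(Δφ²+q²Δλ²) = 8576.1 km
Excess = (8576.1 − 8082.0) / 8082.0 = 494.1 / 8082.0 = 6.11% ≈ 6.1%

6.1%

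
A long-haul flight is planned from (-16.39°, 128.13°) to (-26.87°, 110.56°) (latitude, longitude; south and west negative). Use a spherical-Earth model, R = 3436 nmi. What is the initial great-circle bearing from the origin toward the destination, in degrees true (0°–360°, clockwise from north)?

N = sin Δλ·cos φ₂ = -0.2693;  D = cos φ₁ sin φ₂ − sin φ₁ cos φ₂ cos Δλ = -0.1936
initial course = atan2(N, D) = 234.28°

234.3°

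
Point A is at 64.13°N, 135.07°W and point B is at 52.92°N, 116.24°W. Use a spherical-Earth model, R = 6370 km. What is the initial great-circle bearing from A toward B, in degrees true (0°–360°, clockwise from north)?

θ = atan2( sin Δλ·cos φ₂ ,  cos φ₁ sin φ₂ − sin φ₁ cos φ₂ cos Δλ )
  = atan2(+0.1946, -0.1654) = 130.36°

130.4°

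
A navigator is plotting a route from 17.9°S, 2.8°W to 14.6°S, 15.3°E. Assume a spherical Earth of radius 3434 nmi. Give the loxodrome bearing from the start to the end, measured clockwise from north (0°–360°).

79.2°

Δψ = ln[tan(π/4+φ₂/2)/tan(π/4+φ₁/2)] = +0.0600
Δλ = +0.3159 rad (taken the short way round)
course = atan2(Δλ, Δψ) = 79.25°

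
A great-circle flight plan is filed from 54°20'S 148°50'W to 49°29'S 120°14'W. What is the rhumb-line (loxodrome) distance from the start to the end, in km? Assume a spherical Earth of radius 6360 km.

Rhumb course C = atan2(Δλ, Δψ) with Δψ = ln[tan(π/4+φ₂/2)/tan(π/4+φ₁/2)] = +0.1374, Δλ = +0.4992 → C = 74.61°
d = R·|Δφ| / |cos C| = 6360·0.08465 / 0.26536 = 2029 km

2029 km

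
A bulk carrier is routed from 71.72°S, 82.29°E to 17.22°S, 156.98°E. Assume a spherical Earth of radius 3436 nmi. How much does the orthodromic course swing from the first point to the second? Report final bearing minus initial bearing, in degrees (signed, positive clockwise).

-62.0°

At departure: θ₁ = atan2(sin Δλ cos φ₂, cos φ₁ sin φ₂ − sin φ₁ cos φ₂ cos Δλ) = 80.96°
At arrival: θ₂ = atan2(sin Δλ cos φ₁, −cos φ₂ sin φ₁ + sin φ₂ cos φ₁ cos Δλ) = 18.92°
Δθ = θ₂ − θ₁ = -62.0°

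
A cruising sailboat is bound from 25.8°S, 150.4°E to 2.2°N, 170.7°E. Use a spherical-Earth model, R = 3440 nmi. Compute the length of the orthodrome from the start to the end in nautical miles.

2053 nmi

cos σ = sin φ₁ sin φ₂ + cos φ₁ cos φ₂ cos Δλ
      = sin(-25.80°)sin(2.20°) + cos(-25.80°)cos(2.20°)cos(20.30°) = 0.8271
σ = 34.201° → d = Rσ = 3440·0.59692 = 2053 nmi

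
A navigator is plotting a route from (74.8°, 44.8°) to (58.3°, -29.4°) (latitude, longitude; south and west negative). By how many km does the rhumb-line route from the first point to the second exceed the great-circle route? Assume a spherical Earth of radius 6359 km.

Great circle: cos σ = sin φ₁ sin φ₂ + cos φ₁ cos φ₂ cos Δλ,  σ = 0.5383 rad → d_gc = 3423.3 km
Rhumb line: Δψ = -0.7551, q = Δφ/Δψ = 0.3814, d_rh = R√(Δφ²+q²Δλ²) = 3635.6 km
Excess = 3635.6 − 3423.3 = 212.3 ≈ 212 km

212 km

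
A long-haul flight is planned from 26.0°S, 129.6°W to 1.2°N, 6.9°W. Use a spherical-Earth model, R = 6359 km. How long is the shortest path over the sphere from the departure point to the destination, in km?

13279 km

Haversine: a = sin²(Δφ/2)+cos φ₁ cos φ₂ sin²(Δλ/2) = 0.74732;  σ = 2·atan2(√a,√(1−a))
σ = 119.646° → d = Rσ = 6359·2.08822 = 13279 km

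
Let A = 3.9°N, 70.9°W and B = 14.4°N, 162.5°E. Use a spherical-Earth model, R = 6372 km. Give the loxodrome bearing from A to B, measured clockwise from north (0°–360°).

Meridional parts: M(φ₁)=+0.0681, M(φ₂)=+0.2540 → ΔM = +0.1859;  Δλ = -2.2096 rad
tan C = Δλ / ΔM = -11.8862 → C = 274.81°

274.8°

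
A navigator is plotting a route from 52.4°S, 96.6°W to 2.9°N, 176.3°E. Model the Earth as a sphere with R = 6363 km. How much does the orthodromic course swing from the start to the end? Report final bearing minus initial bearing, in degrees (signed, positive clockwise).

+48.4°

At departure: θ₁ = atan2(sin Δλ cos φ₂, cos φ₁ sin φ₂ − sin φ₁ cos φ₂ cos Δλ) = 274.07°
At arrival: θ₂ = atan2(sin Δλ cos φ₁, −cos φ₂ sin φ₁ + sin φ₂ cos φ₁ cos Δλ) = 322.45°
Δθ = θ₂ − θ₁ = +48.4°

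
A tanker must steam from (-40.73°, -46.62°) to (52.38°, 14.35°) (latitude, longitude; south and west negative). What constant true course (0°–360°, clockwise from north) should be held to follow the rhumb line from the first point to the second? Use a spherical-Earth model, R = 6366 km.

29.8°

Δψ = ln[tan(π/4+φ₂/2)/tan(π/4+φ₁/2)] = +1.8566
Δλ = +1.0641 rad (taken the short way round)
course = atan2(Δλ, Δψ) = 29.82°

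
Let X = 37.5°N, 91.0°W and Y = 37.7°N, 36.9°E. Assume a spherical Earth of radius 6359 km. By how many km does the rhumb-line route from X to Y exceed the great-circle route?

Great circle: cos σ = sin φ₁ sin φ₂ + cos φ₁ cos φ₂ cos Δλ,  σ = 1.5841 rad → d_gc = 10073.4 km
Rhumb line: Δψ = +0.0044, q = Δφ/Δψ = 0.7923, d_rh = R√(Δφ²+q²Δλ²) = 11246.6 km
Excess = 11246.6 − 10073.4 = 1173.2 ≈ 1173 km

1173 km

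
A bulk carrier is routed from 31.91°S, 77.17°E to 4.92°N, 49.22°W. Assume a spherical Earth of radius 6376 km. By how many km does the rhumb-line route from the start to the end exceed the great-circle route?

Great circle: cos σ = sin φ₁ sin φ₂ + cos φ₁ cos φ₂ cos Δλ,  σ = 2.1497 rad → d_gc = 13706.4 km
Rhumb line: Δψ = +0.6742, q = Δφ/Δψ = 0.9535, d_rh = R√(Δφ²+q²Δλ²) = 14023.1 km
Excess = 14023.1 − 13706.4 = 316.7 ≈ 317 km

317 km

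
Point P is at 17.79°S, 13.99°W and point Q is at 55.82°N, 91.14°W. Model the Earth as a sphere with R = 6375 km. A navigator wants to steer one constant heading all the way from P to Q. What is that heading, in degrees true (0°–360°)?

Meridional parts: M(φ₁)=-0.3156, M(φ₂)=+1.1794 → ΔM = +1.4951;  Δλ = -1.3465 rad
tan C = Δλ / ΔM = -0.9007 → C = 317.99°

318.0°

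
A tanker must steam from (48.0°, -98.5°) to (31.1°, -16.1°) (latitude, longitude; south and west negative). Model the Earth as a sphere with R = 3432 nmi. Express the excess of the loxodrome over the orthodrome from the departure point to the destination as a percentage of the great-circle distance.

4.1%

Great circle: σ = 1.0932 rad → d_gc = Rσ = 3751.9 nmi
Rhumb: Δφ = -0.2950, Δλ = +1.4382, Δψ = -0.3859, q = Δφ/Δψ = 0.7644 → d_rh = R√(Δφ²+q²Δλ²) = 3906.4 nmi
Excess = (3906.4 − 3751.9) / 3751.9 = 154.5 / 3751.9 = 4.12% ≈ 4.1%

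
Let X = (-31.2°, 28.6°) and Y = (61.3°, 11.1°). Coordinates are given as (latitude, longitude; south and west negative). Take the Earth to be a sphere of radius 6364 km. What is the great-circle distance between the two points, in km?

10395 km

cos σ = sin φ₁ sin φ₂ + cos φ₁ cos φ₂ cos Δλ
      = sin(-31.20°)sin(61.30°) + cos(-31.20°)cos(61.30°)cos(-17.50°) = -0.0626
σ = 93.591° → d = Rσ = 6364·1.63347 = 10395 km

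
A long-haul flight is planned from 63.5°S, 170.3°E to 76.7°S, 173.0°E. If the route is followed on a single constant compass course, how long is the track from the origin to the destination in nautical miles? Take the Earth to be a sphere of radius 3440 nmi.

794 nmi

Rhumb course C = atan2(Δλ, Δψ) with Δψ = ln[tan(π/4+φ₂/2)/tan(π/4+φ₁/2)] = -0.7029, Δλ = +0.0471 → C = 176.16°
d = R·|Δφ| / |cos C| = 3440·0.23038 / 0.99776 = 794 nmi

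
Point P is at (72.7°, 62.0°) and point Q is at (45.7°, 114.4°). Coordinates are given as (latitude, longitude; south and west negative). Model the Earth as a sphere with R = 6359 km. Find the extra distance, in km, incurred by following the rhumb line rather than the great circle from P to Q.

106 km

Great circle: cos σ = sin φ₁ sin φ₂ + cos φ₁ cos φ₂ cos Δλ,  σ = 0.6266 rad → d_gc = 3984.4 km
Rhumb line: Δψ = -0.9843, q = Δφ/Δψ = 0.4788, d_rh = R√(Δφ²+q²Δλ²) = 4090.5 km
Excess = 4090.5 − 3984.4 = 106.1 ≈ 106 km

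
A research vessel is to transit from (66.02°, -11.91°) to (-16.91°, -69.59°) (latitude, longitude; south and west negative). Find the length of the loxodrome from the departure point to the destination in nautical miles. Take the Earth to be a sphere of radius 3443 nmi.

Δψ = ln[tan(π/4+φ₂/2)/tan(π/4+φ₁/2)] = -1.8489;  Δφ = -1.4474 rad,  Δλ = -1.0067 rad
q = Δφ/Δψ = 0.7828
d = R·√(Δφ² + q²Δλ²) = 3443·1.64804 = 5674 nmi

5674 nmi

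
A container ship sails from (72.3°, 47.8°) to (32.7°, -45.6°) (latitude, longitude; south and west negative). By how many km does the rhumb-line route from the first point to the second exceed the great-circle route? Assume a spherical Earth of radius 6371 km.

Great circle: cos σ = sin φ₁ sin φ₂ + cos φ₁ cos φ₂ cos Δλ,  σ = 1.0478 rad → d_gc = 6675.4 km
Rhumb line: Δψ = -1.2553, q = Δφ/Δψ = 0.5506, d_rh = R√(Δφ²+q²Δλ²) = 7217.0 km
Excess = 7217.0 − 6675.4 = 541.6 ≈ 542 km

542 km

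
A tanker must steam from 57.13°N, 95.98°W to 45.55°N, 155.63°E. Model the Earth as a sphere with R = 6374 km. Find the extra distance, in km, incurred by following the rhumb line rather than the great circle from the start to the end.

766 km

Great circle: cos σ = sin φ₁ sin φ₂ + cos φ₁ cos φ₂ cos Δλ,  σ = 1.0705 rad → d_gc = 6823.5 km
Rhumb line: Δψ = -0.3258, q = Δφ/Δψ = 0.6203, d_rh = R√(Δφ²+q²Δλ²) = 7589.6 km
Excess = 7589.6 − 6823.5 = 766.1 ≈ 766 km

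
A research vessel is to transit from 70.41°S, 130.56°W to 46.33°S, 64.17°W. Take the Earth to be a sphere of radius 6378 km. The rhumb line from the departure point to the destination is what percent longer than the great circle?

Great circle: σ = 0.6854 rad → d_gc = Rσ = 4371.3 km
Rhumb: Δφ = +0.4203, Δλ = +1.1587, Δψ = +0.8420, q = Δφ/Δψ = 0.4992 → d_rh = R√(Δφ²+q²Δλ²) = 4560.0 km
Excess = (4560.0 − 4371.3) / 4371.3 = 188.7 / 4371.3 = 4.32% ≈ 4.3%

4.3%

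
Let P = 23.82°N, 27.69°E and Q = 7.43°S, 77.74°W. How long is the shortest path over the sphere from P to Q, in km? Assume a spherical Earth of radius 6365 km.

cos σ = sin φ₁ sin φ₂ + cos φ₁ cos φ₂ cos Δλ
      = sin(23.82°)sin(-7.43°) + cos(23.82°)cos(-7.43°)cos(-105.43°) = -0.2936
σ = 107.072° → d = Rσ = 6365·1.86877 = 11895 km

11895 km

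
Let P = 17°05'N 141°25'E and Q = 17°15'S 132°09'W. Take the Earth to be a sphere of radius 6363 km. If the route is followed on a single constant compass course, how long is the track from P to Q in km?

Rhumb course C = atan2(Δλ, Δψ) with Δψ = ln[tan(π/4+φ₂/2)/tan(π/4+φ₁/2)] = -0.6084, Δλ = +1.5085 → C = 111.96°
d = R·|Δφ| / |cos C| = 6363·0.59923 / 0.37403 = 10194 km

10194 km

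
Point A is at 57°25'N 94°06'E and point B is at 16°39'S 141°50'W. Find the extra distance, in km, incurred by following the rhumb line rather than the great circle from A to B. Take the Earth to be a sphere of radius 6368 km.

734 km

Great circle: cos σ = sin φ₁ sin φ₂ + cos φ₁ cos φ₂ cos Δλ,  σ = 2.1299 rad → d_gc = 13563.3 km
Rhumb line: Δψ = -1.5249, q = Δφ/Δψ = 0.8477, d_rh = R√(Δφ²+q²Δλ²) = 14297.3 km
Excess = 14297.3 − 13563.3 = 734.0 ≈ 734 km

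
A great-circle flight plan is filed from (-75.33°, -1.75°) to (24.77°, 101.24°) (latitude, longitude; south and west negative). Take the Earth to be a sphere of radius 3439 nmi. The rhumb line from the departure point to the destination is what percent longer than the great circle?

Great circle: σ = 2.0454 rad → d_gc = Rσ = 7034.212 nmi
Rhumb: Δφ = +1.7471, Δλ = +1.7975, Δψ = +2.4965, q = Δφ/Δψ = 0.6998 → d_rh = R√(Δφ²+q²Δλ²) = 7403.506 nmi
Excess = (7403.506 − 7034.212) / 7034.212 = 369.294 / 7034.212 = 5.24997% ≈ 5.2%

5.2%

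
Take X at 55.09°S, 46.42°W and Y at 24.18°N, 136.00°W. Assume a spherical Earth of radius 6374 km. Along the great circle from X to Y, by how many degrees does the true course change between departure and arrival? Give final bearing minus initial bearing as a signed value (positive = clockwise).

Initial bearing θ₁ = atan2(sin Δλ cos φ₂, cos φ₁ sin φ₂ − sin φ₁ cos φ₂ cos Δλ) = 284.73°
Final bearing θ₂ = (initial bearing from the destination back to the start) + 180° = 322.65°
Δθ = θ₂ − θ₁ = +37.9°

+37.9°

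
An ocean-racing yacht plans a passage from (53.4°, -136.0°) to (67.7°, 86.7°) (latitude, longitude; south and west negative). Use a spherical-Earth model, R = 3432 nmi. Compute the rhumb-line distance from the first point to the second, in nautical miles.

Rhumb course C = atan2(Δλ, Δψ) with Δψ = ln[tan(π/4+φ₂/2)/tan(π/4+φ₁/2)] = +0.5176, Δλ = -2.3963 → C = 282.19°
d = R·|Δφ| / |cos C| = 3432·0.24958 / 0.21111 = 4057 nmi

4057 nmi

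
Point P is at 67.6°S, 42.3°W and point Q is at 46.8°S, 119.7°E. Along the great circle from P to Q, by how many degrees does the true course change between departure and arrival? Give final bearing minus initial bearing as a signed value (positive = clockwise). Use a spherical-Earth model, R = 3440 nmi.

At departure: θ₁ = atan2(sin Δλ cos φ₂, cos φ₁ sin φ₂ − sin φ₁ cos φ₂ cos Δλ) = 166.48°
At arrival: θ₂ = atan2(sin Δλ cos φ₁, −cos φ₂ sin φ₁ + sin φ₂ cos φ₁ cos Δλ) = 7.48°
Δθ = θ₂ − θ₁ = -159.0°

-159.0°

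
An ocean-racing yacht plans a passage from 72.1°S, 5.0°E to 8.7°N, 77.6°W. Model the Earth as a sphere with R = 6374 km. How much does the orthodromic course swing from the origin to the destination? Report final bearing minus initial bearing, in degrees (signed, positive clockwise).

Initial bearing θ₁ = atan2(sin Δλ cos φ₂, cos φ₁ sin φ₂ − sin φ₁ cos φ₂ cos Δλ) = 279.70°
Final bearing θ₂ = (initial bearing from the destination back to the start) + 180° = 342.15°
Δθ = θ₂ − θ₁ = +62.4°

+62.4°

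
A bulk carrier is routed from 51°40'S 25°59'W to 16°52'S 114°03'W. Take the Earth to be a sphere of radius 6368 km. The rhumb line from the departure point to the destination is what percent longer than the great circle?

4.0%

Great circle: σ = 1.3206 rad → d_gc = Rσ = 8409.4 km
Rhumb: Δφ = +0.6074, Δλ = -1.5371, Δψ = +0.7580, q = Δφ/Δψ = 0.8013 → d_rh = R√(Δφ²+q²Δλ²) = 8744.6 km
Excess = (8744.6 − 8409.4) / 8409.4 = 335.2 / 8409.4 = 3.99% ≈ 4.0%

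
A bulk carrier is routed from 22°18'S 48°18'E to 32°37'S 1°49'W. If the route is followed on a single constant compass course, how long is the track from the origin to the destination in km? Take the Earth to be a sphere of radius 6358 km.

Rhumb course C = atan2(Δλ, Δψ) with Δψ = ln[tan(π/4+φ₂/2)/tan(π/4+φ₁/2)] = -0.2033, Δλ = -0.8747 → C = 256.91°
d = R·|Δφ| / |cos C| = 6358·0.18006 / 0.22643 = 5056 km

5056 km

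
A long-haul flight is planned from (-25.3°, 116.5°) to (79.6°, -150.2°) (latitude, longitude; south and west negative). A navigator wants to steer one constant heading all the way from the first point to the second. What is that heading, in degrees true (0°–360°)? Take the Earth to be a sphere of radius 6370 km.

29.7°

Δψ = ln[tan(π/4+φ₂/2)/tan(π/4+φ₁/2)] = +2.8535
Δλ = +1.6284 rad (taken the short way round)
course = atan2(Δλ, Δψ) = 29.71°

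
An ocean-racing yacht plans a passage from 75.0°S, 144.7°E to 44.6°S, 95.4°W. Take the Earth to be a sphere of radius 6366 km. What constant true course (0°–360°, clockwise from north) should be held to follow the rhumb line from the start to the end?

61.1°

Meridional parts: M(φ₁)=-2.0276, M(φ₂)=-0.8715 → ΔM = +1.1561;  Δλ = +2.0926 rad
tan C = Δλ / ΔM = +1.8102 → C = 61.08°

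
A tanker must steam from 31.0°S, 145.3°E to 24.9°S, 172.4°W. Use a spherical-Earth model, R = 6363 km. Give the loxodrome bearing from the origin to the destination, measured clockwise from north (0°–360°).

Δψ = ln[tan(π/4+φ₂/2)/tan(π/4+φ₁/2)] = +0.1206
Δλ = +0.7383 rad (taken the short way round)
course = atan2(Δλ, Δψ) = 80.72°

80.7°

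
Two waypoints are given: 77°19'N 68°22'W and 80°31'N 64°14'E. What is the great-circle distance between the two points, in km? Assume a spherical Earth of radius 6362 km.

2256 km

cos σ = sin φ₁ sin φ₂ + cos φ₁ cos φ₂ cos Δλ
      = sin(77.32°)sin(80.52°) + cos(77.32°)cos(80.52°)cos(132.60°) = 0.9378
σ = 20.318° → d = Rσ = 6362·0.35462 = 2256 km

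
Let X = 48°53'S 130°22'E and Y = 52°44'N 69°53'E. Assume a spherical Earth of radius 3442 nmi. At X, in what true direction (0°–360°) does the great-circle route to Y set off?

324.8°

θ = atan2( sin Δλ·cos φ₂ ,  cos φ₁ sin φ₂ − sin φ₁ cos φ₂ cos Δλ )
  = atan2(-0.5269, +0.7481) = 324.84°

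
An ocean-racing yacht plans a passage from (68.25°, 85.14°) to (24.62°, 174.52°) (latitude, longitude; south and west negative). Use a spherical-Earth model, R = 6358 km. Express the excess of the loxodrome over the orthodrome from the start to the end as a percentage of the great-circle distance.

6.5%

Great circle: σ = 1.1695 rad → d_gc = Rσ = 7435.86 km
Rhumb: Δφ = -0.7615, Δλ = +1.5600, Δψ = -1.2061, q = Δφ/Δψ = 0.6314 → d_rh = R√(Δφ²+q²Δλ²) = 7915.50 km
Excess = (7915.50 − 7435.86) / 7435.86 = 479.64 / 7435.86 = 6.4504% ≈ 6.5%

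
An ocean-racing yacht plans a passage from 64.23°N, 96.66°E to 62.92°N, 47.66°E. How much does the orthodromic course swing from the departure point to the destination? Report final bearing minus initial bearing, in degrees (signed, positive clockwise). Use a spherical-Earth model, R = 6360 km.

-44.4°

At departure: θ₁ = atan2(sin Δλ cos φ₂, cos φ₁ sin φ₂ − sin φ₁ cos φ₂ cos Δλ) = 288.98°
At arrival: θ₂ = atan2(sin Δλ cos φ₁, −cos φ₂ sin φ₁ + sin φ₂ cos φ₁ cos Δλ) = 244.57°
Δθ = θ₂ − θ₁ = -44.4°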